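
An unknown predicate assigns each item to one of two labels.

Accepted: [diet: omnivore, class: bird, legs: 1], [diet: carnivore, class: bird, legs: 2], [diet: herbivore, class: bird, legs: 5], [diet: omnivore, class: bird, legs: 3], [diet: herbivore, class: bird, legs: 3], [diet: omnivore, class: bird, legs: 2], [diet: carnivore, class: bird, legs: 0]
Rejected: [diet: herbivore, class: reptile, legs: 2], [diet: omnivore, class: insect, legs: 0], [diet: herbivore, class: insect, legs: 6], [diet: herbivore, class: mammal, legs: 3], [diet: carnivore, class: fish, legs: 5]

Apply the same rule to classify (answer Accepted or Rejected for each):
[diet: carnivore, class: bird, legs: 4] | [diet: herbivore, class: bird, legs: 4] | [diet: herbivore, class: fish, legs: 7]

Accepted, Accepted, Rejected

'Accepted' ⟺ class is bird.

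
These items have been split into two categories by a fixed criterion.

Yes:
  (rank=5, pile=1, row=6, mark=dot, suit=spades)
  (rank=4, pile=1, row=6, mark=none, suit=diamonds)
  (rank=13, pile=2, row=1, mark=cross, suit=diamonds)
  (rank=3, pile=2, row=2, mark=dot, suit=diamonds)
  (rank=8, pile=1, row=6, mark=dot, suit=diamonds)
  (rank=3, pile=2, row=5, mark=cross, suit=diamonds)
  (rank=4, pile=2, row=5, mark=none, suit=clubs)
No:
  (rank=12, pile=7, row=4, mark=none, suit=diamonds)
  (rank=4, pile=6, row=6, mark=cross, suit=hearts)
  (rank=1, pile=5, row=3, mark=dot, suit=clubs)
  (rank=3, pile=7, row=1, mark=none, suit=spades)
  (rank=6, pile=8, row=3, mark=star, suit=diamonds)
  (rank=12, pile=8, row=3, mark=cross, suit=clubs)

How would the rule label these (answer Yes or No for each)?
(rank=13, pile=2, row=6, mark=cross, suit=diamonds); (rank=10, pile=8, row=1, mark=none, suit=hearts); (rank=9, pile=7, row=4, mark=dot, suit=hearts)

The rule appears to be: pile ≤ 2.

Yes, No, No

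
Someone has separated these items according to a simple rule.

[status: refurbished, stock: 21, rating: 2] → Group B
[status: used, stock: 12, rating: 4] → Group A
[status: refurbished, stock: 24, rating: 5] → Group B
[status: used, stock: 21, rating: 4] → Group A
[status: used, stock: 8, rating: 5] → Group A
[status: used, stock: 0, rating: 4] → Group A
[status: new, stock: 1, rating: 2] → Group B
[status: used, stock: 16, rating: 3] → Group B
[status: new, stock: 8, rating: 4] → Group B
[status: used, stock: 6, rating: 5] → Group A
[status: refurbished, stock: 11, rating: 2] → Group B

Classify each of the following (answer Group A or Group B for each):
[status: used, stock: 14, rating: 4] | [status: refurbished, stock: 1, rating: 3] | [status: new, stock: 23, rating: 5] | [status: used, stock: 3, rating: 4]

The simplest hypothesis consistent with all the labels is: status is used AND rating ≥ 4.
[status: used, stock: 14, rating: 4]: status is used, rating = 4, qualifies → Group A.
[status: refurbished, stock: 1, rating: 3]: status is refurbished, rating = 3, doesn't qualify → Group B.
[status: new, stock: 23, rating: 5]: status is new, rating = 5, doesn't qualify → Group B.
[status: used, stock: 3, rating: 4]: status is used, rating = 4, qualifies → Group A.

Group A, Group B, Group B, Group A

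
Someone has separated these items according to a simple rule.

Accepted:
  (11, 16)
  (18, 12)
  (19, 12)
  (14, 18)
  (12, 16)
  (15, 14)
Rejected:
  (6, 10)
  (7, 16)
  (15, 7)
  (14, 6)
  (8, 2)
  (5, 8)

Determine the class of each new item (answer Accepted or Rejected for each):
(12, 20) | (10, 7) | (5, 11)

Accepted, Rejected, Rejected

The simplest hypothesis consistent with all the labels is: sum ≥ 27.
Accepted: (12, 20), since 12+20 = 32.
Rejected: (10, 7), since 10+7 = 17.
Rejected: (5, 11), since 5+11 = 16.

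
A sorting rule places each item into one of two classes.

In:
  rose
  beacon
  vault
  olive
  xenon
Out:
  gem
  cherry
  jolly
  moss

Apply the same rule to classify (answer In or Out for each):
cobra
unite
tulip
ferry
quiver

In, In, In, Out, In

Rule: has ≥ 2 vowels. This holds for each 'In' example and fails for each 'Out' one.
cobra: In (2 vowels).
unite: In (3 vowels).
tulip: In (2 vowels).
ferry: Out (1 vowel).
quiver: In (3 vowels).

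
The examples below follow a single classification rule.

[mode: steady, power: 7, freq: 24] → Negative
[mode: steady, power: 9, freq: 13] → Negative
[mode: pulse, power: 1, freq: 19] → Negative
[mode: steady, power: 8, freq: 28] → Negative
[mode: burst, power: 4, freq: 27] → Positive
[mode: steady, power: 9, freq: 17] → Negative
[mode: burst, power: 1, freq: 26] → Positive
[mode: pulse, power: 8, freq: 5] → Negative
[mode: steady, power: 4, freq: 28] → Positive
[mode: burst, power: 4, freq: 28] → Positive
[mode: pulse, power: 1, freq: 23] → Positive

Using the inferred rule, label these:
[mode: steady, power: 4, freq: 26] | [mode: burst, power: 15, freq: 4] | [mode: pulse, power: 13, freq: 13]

Positive, Negative, Negative

'Positive' ⟺ power ≤ 4 AND freq ≥ 23.
[mode: steady, power: 4, freq: 26] → power = 4, freq = 26 → Positive. [mode: burst, power: 15, freq: 4] → power = 15, freq = 4 → Negative. [mode: pulse, power: 13, freq: 13] → power = 13, freq = 13 → Negative.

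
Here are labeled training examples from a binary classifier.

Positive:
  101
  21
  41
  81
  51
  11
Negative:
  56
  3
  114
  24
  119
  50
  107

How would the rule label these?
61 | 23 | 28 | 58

Positive, Negative, Negative, Negative

The common property of the 'Positive' items is: ends in digit 1. No 'Negative' item has it.
61: Positive (last digit 1). 23: Negative (last digit 3). 28: Negative (last digit 8). 58: Negative (last digit 8).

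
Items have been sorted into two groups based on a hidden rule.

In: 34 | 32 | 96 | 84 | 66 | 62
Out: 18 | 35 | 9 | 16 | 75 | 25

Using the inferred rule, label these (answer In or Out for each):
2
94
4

Out, In, Out

Rule: even AND at least 25. This holds for each 'In' example and fails for each 'Out' one.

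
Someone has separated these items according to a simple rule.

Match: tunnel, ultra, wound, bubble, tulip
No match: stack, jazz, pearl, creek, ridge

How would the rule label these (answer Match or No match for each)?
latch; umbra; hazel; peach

No match, Match, No match, No match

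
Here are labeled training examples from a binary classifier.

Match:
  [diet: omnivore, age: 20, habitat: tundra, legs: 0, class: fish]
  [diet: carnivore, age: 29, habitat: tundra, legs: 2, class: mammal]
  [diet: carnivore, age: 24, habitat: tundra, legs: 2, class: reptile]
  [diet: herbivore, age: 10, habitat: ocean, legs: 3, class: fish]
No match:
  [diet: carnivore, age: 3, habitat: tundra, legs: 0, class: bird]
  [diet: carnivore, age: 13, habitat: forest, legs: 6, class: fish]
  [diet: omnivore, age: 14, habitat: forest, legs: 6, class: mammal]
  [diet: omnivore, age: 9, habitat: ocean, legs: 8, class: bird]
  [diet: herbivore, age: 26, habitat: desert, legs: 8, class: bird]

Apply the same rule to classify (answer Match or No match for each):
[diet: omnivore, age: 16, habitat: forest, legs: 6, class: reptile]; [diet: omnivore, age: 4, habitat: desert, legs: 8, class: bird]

Rule: legs ≤ 3 AND age ≥ 9. This holds for each 'Match' example and fails for each 'No match' one.
[diet: omnivore, age: 16, habitat: forest, legs: 6, class: reptile]: legs = 6, age = 16 — lacks this property, so No match. [diet: omnivore, age: 4, habitat: desert, legs: 8, class: bird]: legs = 8, age = 4 — lacks this property, so No match.

No match, No match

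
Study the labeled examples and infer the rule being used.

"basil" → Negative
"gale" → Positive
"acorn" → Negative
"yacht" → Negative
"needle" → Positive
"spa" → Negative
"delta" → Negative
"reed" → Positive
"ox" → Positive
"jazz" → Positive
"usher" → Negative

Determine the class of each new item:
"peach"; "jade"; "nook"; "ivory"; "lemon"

The distinguishing property — even length — holds for all the 'Positive' cases and none of the 'Negative' cases.
"peach": Negative (length 5).
"jade": Positive (length 4).
"nook": Positive (length 4).
"ivory": Negative (length 5).
"lemon": Negative (length 5).

Negative, Positive, Positive, Negative, Negative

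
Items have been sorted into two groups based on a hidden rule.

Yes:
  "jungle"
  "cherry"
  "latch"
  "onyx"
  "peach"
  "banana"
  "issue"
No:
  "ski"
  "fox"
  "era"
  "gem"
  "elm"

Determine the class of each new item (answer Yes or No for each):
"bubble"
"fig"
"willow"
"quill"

Yes, No, Yes, Yes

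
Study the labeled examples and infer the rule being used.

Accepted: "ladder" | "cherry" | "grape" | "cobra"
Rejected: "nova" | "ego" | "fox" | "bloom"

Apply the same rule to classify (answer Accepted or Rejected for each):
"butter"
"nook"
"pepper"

Accepted, Rejected, Accepted

The pattern is that an item is 'Accepted' exactly when: contains 'r'.
"butter": Accepted (has 'r').
"nook": Rejected (no 'r').
"pepper": Accepted (has 'r').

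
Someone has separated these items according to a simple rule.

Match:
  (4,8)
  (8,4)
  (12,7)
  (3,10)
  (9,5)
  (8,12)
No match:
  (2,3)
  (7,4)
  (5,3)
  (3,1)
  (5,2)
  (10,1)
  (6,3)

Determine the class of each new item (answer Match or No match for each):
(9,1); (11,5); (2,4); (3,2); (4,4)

No match, Match, No match, No match, No match

A rule that fits every label: sum ≥ 12 — true of each 'Match' example, false of each 'No match' one.
(9,1): 9+1 = 10 — does not pass, so No match.
(11,5): 11+5 = 16 — passes, so Match.
(2,4): 2+4 = 6 — does not pass, so No match.
(3,2): 3+2 = 5 — does not pass, so No match.
(4,4): 4+4 = 8 — does not pass, so No match.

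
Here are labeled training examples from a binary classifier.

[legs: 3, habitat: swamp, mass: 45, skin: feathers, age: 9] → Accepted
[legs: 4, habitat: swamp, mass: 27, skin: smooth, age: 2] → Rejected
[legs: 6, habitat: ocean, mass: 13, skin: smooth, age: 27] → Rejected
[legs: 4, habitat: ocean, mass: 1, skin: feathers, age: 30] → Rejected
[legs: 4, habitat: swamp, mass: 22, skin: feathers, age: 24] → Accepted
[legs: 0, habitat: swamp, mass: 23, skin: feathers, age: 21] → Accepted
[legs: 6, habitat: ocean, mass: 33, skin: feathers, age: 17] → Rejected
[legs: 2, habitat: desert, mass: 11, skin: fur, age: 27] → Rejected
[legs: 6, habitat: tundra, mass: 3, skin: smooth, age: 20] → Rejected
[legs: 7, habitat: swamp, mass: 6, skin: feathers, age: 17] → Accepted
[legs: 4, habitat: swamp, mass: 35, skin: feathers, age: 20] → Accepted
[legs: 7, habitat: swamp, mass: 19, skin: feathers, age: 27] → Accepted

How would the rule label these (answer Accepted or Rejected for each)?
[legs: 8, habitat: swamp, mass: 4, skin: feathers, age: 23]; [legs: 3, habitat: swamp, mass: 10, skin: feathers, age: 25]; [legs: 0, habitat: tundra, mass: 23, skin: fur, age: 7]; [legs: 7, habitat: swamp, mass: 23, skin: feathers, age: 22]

The rule appears to be: skin is feathers AND habitat is swamp.

Accepted, Accepted, Rejected, Accepted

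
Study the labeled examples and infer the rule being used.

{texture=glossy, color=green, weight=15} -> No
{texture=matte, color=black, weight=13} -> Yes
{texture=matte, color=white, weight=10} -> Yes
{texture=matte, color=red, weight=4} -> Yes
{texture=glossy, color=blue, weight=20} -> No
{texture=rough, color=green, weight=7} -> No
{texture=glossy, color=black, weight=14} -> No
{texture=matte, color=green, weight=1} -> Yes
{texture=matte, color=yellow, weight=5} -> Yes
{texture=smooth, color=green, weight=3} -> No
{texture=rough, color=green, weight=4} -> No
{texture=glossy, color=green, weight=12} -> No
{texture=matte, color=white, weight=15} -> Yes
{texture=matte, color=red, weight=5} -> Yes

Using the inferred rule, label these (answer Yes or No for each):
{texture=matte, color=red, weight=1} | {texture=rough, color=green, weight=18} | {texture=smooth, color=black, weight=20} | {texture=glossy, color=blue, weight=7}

Comparing the two groups points to one rule — texture is matte.

Yes, No, No, No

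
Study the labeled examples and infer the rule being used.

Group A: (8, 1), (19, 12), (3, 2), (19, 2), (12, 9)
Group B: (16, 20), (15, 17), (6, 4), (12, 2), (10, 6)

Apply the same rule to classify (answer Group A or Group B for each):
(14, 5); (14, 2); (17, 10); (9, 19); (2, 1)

Group A, Group B, Group A, Group B, Group A

The pattern is that an item is 'Group A' exactly when: sum is odd.
(14, 5): 14+5 = 19 — satisfies this, so Group A. (14, 2): 14+2 = 16 — does not fit, so Group B. (17, 10): 17+10 = 27 — satisfies this, so Group A. (9, 19): 9+19 = 28 — does not fit, so Group B. (2, 1): 2+1 = 3 — satisfies this, so Group A.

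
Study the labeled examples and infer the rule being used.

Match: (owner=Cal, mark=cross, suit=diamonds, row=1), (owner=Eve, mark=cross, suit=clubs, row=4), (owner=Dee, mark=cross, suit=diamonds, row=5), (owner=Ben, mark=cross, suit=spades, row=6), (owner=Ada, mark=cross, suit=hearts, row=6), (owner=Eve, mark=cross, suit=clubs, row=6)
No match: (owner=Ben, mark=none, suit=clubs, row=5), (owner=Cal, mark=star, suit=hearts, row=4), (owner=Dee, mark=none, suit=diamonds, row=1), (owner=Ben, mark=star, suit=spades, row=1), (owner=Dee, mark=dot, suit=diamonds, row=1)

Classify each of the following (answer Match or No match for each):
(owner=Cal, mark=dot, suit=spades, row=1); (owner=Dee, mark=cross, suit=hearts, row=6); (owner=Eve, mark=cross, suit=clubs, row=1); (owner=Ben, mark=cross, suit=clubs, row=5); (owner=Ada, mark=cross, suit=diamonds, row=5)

The pattern is that an item is 'Match' exactly when: mark is cross.
(owner=Cal, mark=dot, suit=spades, row=1) → mark is dot → No match.
(owner=Dee, mark=cross, suit=hearts, row=6) → mark is cross → Match.
(owner=Eve, mark=cross, suit=clubs, row=1) → mark is cross → Match.
(owner=Ben, mark=cross, suit=clubs, row=5) → mark is cross → Match.
(owner=Ada, mark=cross, suit=diamonds, row=5) → mark is cross → Match.

No match, Match, Match, Match, Match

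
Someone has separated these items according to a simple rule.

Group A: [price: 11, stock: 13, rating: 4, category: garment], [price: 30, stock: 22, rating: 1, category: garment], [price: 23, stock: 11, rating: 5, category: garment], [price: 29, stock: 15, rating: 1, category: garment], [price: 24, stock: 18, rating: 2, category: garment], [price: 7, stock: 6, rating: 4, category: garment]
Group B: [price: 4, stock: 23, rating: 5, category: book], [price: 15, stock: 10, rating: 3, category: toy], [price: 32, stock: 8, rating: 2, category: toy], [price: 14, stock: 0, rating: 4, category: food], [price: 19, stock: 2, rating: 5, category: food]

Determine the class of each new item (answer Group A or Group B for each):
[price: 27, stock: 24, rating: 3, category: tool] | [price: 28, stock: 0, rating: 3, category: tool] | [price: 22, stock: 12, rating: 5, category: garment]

Group B, Group B, Group A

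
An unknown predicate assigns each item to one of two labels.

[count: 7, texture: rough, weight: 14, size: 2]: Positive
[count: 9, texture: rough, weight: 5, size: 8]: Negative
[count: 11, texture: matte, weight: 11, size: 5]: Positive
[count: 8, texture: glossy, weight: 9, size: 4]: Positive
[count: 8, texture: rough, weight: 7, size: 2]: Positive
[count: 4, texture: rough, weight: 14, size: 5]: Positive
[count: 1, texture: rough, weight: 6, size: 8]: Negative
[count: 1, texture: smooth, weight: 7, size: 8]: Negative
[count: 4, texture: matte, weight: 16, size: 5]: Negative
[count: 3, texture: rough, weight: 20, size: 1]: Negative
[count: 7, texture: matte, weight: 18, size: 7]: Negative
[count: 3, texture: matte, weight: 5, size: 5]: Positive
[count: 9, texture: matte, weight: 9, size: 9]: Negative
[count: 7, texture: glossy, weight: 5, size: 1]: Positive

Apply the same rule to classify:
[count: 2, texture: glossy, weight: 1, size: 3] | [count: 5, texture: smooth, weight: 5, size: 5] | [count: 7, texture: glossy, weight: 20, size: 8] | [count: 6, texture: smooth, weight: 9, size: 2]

All 'Positive' examples share one property — weight ≤ 14 AND size ≤ 5 — and every 'Negative' example lacks it.
[count: 2, texture: glossy, weight: 1, size: 3] → weight = 1, size = 3 → Positive. [count: 5, texture: smooth, weight: 5, size: 5] → weight = 5, size = 5 → Positive. [count: 7, texture: glossy, weight: 20, size: 8] → weight = 20, size = 8 → Negative. [count: 6, texture: smooth, weight: 9, size: 2] → weight = 9, size = 2 → Positive.

Positive, Positive, Negative, Positive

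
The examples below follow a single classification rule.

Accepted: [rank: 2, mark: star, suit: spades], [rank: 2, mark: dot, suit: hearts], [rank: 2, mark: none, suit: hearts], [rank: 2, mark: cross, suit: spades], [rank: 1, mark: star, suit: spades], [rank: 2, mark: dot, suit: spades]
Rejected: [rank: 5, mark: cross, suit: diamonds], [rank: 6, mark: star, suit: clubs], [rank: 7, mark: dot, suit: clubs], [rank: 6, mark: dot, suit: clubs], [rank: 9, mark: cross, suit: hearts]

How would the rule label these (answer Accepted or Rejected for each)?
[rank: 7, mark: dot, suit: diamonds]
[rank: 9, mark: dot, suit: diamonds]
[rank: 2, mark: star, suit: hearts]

The common property of the 'Accepted' items is: rank ≤ 2. No 'Rejected' item has it.
[rank: 7, mark: dot, suit: diamonds]: Rejected (rank = 7). [rank: 9, mark: dot, suit: diamonds]: Rejected (rank = 9). [rank: 2, mark: star, suit: hearts]: Accepted (rank = 2).

Rejected, Rejected, Accepted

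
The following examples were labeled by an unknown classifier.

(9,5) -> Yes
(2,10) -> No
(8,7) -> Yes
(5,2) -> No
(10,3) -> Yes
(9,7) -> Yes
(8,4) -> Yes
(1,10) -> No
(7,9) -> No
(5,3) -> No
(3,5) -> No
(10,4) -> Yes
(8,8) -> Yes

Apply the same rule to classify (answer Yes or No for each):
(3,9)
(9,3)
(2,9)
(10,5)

No, Yes, No, Yes

The distinguishing property — first ≥ 8 — holds for all the 'Yes' cases and none of the 'No' cases.
No: (3,9), since first 3. Yes: (9,3), since first 9. No: (2,9), since first 2. Yes: (10,5), since first 10.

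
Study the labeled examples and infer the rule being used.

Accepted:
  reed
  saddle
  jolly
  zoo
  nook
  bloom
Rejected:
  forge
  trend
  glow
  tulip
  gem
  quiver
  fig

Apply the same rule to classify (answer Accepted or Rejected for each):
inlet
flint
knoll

Rejected, Rejected, Accepted

The distinguishing property — has a double letter — holds for all the 'Accepted' cases and none of the 'Rejected' cases.
Rejected: inlet, since no doubled letter. Rejected: flint, since no doubled letter. Accepted: knoll, since 'll' doubled.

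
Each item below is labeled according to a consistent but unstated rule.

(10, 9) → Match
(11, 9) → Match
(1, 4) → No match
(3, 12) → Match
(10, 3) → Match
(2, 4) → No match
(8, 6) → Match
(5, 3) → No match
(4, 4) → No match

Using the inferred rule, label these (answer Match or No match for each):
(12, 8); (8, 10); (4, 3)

One predicate separates the groups cleanly: sum ≥ 13.

Match, Match, No match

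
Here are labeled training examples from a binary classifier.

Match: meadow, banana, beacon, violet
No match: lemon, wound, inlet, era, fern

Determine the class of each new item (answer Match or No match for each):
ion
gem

No match, No match

Rule: length 6. This holds for each 'Match' example and fails for each 'No match' one.
ion: length 3 — fails the rule, so No match.
gem: length 3 — fails the rule, so No match.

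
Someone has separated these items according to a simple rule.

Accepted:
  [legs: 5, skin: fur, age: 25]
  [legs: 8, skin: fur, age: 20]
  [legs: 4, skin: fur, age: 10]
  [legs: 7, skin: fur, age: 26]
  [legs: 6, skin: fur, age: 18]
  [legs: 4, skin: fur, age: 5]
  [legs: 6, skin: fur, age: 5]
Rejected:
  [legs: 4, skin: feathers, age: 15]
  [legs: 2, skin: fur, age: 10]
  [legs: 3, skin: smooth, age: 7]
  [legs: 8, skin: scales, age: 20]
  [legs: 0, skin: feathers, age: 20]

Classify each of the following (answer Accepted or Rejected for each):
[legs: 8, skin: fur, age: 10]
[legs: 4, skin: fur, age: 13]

One predicate separates the groups cleanly: skin is fur AND legs ≥ 3.
[legs: 8, skin: fur, age: 10] — skin is fur, legs = 8, hence Accepted.
[legs: 4, skin: fur, age: 13] — skin is fur, legs = 4, hence Accepted.

Accepted, Accepted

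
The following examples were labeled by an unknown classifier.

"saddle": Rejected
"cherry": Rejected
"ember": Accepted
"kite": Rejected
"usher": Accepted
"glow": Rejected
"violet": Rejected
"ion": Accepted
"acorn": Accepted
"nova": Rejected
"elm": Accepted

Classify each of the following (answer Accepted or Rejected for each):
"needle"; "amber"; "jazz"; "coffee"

Rejected, Accepted, Rejected, Rejected

All 'Accepted' examples share one property — odd length — and every 'Rejected' example lacks it.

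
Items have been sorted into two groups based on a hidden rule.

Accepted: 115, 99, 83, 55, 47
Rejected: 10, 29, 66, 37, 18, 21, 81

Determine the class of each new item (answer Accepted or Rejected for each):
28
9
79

The common property of the 'Accepted' items is: ≡ 3 (mod 4). No 'Rejected' item has it.
28 — 28 mod 4 = 0, hence Rejected.
9 — 9 mod 4 = 1, hence Rejected.
79 — 79 mod 4 = 3, hence Accepted.

Rejected, Rejected, Accepted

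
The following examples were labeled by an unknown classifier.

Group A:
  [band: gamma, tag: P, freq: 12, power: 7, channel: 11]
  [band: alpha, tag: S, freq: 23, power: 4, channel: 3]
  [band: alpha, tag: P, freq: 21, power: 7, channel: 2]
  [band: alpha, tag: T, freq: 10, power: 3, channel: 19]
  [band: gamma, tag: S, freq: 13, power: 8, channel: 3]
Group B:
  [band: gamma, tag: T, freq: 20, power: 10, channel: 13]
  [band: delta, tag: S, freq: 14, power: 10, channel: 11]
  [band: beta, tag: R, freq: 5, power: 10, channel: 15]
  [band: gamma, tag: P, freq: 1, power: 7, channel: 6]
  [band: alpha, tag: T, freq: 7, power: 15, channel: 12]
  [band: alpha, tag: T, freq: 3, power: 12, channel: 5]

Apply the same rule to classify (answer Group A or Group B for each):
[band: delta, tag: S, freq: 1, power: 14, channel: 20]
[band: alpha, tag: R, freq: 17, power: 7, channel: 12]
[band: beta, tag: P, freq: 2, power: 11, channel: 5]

Group B, Group A, Group B

Every 'Group A' example satisfies: freq ≥ 3 AND power ≤ 8. None of the 'Group B' examples do.
[band: delta, tag: S, freq: 1, power: 14, channel: 20]: freq = 1, power = 14 — lacks this property, so Group B. [band: alpha, tag: R, freq: 17, power: 7, channel: 12]: freq = 17, power = 7 — has this property, so Group A. [band: beta, tag: P, freq: 2, power: 11, channel: 5]: freq = 2, power = 11 — lacks this property, so Group B.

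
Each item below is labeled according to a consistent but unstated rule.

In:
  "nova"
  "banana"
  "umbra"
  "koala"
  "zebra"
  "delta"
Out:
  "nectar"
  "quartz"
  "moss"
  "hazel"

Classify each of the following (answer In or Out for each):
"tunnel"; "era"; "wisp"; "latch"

Out, In, Out, Out

A rule that fits every label: ends with 'a' — true of each 'In' example, false of each 'Out' one.
Out: "tunnel", since ends with 'l'. In: "era", since ends with 'a'. Out: "wisp", since ends with 'p'. Out: "latch", since ends with 'h'.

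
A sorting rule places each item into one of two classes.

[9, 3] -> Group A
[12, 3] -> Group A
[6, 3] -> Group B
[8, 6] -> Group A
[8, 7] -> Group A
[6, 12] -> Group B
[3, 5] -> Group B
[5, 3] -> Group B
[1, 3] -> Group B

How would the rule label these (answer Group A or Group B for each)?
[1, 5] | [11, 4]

Group B, Group A

The rule appears to be: first ≥ 7.
Group B: [1, 5], since first 1. Group A: [11, 4], since first 11.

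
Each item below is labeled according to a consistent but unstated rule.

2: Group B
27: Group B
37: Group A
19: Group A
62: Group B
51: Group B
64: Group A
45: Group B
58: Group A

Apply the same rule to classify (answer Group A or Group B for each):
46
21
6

A rule that fits every label: digit sum ≥ 10 — true of each 'Group A' example, false of each 'Group B' one.
46: Group A (digit sum 4+6 = 10). 21: Group B (digit sum 2+1 = 3). 6: Group B (digit sum 6).

Group A, Group B, Group B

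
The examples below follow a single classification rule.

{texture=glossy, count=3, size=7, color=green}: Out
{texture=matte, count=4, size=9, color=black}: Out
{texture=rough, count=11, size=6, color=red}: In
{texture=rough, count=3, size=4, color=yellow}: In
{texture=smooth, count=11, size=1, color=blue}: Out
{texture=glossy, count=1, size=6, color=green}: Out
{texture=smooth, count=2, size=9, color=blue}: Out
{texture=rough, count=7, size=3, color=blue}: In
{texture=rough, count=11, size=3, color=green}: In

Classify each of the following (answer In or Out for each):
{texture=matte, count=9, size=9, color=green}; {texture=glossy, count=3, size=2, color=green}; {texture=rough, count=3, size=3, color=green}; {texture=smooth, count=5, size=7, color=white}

Out, Out, In, Out

The simplest hypothesis consistent with all the labels is: texture is rough.
{texture=matte, count=9, size=9, color=green} → texture is matte → Out.
{texture=glossy, count=3, size=2, color=green} → texture is glossy → Out.
{texture=rough, count=3, size=3, color=green} → texture is rough → In.
{texture=smooth, count=5, size=7, color=white} → texture is smooth → Out.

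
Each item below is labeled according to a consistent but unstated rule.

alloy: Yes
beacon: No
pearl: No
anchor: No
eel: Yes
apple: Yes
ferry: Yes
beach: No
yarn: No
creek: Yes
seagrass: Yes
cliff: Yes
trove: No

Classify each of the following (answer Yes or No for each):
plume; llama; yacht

No, Yes, No

The rule appears to be: has a double letter.
No: plume, since no doubled letter.
Yes: llama, since 'll' doubled.
No: yacht, since no doubled letter.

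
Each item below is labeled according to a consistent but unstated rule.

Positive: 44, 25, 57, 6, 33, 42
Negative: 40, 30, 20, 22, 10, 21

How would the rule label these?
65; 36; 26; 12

Positive, Positive, Positive, Negative

The distinguishing property — digit sum ≥ 5 — holds for all the 'Positive' cases and none of the 'Negative' cases.
65 — digit sum 6+5 = 11, hence Positive. 36 — digit sum 3+6 = 9, hence Positive. 26 — digit sum 2+6 = 8, hence Positive. 12 — digit sum 1+2 = 3, hence Negative.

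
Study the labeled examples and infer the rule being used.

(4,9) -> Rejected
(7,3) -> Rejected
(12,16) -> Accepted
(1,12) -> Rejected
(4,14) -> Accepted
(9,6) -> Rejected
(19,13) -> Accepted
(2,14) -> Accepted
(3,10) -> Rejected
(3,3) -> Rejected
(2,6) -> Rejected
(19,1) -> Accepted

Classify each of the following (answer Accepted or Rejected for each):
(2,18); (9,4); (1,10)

'Accepted' ⟺ sum ≥ 16.

Accepted, Rejected, Rejected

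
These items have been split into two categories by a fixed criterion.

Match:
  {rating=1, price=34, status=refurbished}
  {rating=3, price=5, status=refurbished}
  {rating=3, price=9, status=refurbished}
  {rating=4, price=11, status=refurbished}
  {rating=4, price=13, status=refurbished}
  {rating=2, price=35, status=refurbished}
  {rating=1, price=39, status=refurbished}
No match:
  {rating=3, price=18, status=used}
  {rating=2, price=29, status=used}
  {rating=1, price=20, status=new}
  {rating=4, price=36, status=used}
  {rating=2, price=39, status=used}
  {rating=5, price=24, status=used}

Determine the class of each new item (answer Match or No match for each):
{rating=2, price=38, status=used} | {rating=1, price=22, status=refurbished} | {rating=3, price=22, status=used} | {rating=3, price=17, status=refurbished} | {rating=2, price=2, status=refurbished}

The rule appears to be: status is refurbished.
{rating=2, price=38, status=used}: status is used, does not pass → No match.
{rating=1, price=22, status=refurbished}: status is refurbished, fits → Match.
{rating=3, price=22, status=used}: status is used, does not pass → No match.
{rating=3, price=17, status=refurbished}: status is refurbished, fits → Match.
{rating=2, price=2, status=refurbished}: status is refurbished, fits → Match.

No match, Match, No match, Match, Match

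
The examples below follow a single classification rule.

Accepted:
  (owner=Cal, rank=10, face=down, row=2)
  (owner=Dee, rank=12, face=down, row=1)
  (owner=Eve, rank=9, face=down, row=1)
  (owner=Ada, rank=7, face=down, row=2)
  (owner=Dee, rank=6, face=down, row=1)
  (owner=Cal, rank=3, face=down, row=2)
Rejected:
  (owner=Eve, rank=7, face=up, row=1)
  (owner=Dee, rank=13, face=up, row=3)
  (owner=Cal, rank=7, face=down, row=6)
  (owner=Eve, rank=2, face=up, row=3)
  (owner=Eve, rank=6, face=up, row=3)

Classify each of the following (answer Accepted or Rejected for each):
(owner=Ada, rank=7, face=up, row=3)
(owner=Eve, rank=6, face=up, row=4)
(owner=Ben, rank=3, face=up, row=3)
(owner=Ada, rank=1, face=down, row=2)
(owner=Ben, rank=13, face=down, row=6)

All 'Accepted' examples share one property — face is down AND row ≤ 2 — and every 'Rejected' example lacks it.
Rejected: (owner=Ada, rank=7, face=up, row=3), since face is up, row = 3.
Rejected: (owner=Eve, rank=6, face=up, row=4), since face is up, row = 4.
Rejected: (owner=Ben, rank=3, face=up, row=3), since face is up, row = 3.
Accepted: (owner=Ada, rank=1, face=down, row=2), since face is down, row = 2.
Rejected: (owner=Ben, rank=13, face=down, row=6), since face is down, row = 6.

Rejected, Rejected, Rejected, Accepted, Rejected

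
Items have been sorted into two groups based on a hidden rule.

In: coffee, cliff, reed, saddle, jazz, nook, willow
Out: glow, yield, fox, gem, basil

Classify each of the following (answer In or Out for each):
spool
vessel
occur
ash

In, In, In, Out

The distinguishing property — has a double letter — holds for all the 'In' cases and none of the 'Out' cases.
spool: 'oo' doubled, passes → In.
vessel: 'ss' doubled, passes → In.
occur: 'cc' doubled, passes → In.
ash: no doubled letter, does not pass → Out.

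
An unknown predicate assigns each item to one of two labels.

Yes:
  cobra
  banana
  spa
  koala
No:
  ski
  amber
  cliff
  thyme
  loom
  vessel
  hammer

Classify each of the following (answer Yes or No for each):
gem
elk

No, No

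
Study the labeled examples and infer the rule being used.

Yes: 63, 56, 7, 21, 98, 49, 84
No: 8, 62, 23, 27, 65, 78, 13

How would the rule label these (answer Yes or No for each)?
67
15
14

Rule: multiple of 7. This holds for each 'Yes' example and fails for each 'No' one.
67: 67 = 7·9 + 4, doesn't match → No. 15: 15 = 7·2 + 1, doesn't match → No. 14: 14 = 7·2, qualifies → Yes.

No, No, Yes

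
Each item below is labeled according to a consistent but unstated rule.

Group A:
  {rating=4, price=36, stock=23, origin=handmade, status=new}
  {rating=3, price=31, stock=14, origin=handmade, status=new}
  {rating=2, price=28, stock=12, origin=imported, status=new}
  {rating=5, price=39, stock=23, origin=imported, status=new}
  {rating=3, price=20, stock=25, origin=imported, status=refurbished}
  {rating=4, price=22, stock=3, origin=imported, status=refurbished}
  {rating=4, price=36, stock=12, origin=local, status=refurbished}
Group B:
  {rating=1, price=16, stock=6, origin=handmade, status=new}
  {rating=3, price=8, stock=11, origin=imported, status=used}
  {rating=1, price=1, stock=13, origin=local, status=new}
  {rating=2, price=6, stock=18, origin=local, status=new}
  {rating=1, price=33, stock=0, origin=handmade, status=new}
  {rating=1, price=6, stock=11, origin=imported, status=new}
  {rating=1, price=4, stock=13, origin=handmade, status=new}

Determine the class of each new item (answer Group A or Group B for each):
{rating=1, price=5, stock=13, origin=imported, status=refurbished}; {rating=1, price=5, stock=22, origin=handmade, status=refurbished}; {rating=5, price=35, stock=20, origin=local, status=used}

Group B, Group B, Group A

The pattern is that an item is 'Group A' exactly when: price ≥ 20 AND stock ≥ 3.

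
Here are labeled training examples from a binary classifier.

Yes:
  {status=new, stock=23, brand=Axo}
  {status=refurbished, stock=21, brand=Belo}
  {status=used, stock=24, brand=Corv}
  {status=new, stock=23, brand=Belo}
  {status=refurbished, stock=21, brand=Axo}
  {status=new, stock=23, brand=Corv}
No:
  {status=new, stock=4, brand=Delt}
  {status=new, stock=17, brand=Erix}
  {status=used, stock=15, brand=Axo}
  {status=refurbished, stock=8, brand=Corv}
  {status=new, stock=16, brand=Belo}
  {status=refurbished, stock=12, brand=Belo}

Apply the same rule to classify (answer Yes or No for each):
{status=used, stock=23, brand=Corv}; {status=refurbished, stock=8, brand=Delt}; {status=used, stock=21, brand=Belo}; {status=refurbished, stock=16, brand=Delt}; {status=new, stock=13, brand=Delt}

Yes, No, Yes, No, No

One predicate separates the groups cleanly: stock ≥ 21.
{status=used, stock=23, brand=Corv} → stock = 23 → Yes. {status=refurbished, stock=8, brand=Delt} → stock = 8 → No. {status=used, stock=21, brand=Belo} → stock = 21 → Yes. {status=refurbished, stock=16, brand=Delt} → stock = 16 → No. {status=new, stock=13, brand=Delt} → stock = 13 → No.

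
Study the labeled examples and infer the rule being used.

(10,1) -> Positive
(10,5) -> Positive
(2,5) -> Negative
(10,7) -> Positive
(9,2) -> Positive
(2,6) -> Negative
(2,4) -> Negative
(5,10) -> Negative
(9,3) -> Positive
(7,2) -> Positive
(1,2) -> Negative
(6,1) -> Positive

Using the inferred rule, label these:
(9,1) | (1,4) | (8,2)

The simplest hypothesis consistent with all the labels is: first > second.
(9,1) — 9 > 1, hence Positive. (1,4) — 1 < 4, hence Negative. (8,2) — 8 > 2, hence Positive.

Positive, Negative, Positive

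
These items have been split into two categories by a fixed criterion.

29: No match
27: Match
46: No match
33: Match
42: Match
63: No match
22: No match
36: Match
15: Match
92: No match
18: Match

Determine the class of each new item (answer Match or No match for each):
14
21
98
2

The pattern is that an item is 'Match' exactly when: multiple of 3 AND at most 42.
No match: 14, since 14 = 3·4 + 2, 14 ≤ 42. Match: 21, since 21 = 3·7, 21 ≤ 42. No match: 98, since 98 = 3·32 + 2, 98 > 42. No match: 2, since 2 = 3·0 + 2, 2 ≤ 42.

No match, Match, No match, No match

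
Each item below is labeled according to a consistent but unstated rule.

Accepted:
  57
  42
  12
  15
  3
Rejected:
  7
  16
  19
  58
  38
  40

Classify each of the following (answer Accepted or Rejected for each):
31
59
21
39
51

Rejected, Rejected, Accepted, Accepted, Accepted

Looking at the examples, the only property every 'Accepted' case has and every 'Rejected' case lacks is: multiple of 3.
Rejected: 31, since 31 = 3·10 + 1. Rejected: 59, since 59 = 3·19 + 2. Accepted: 21, since 21 = 3·7. Accepted: 39, since 39 = 3·13. Accepted: 51, since 51 = 3·17.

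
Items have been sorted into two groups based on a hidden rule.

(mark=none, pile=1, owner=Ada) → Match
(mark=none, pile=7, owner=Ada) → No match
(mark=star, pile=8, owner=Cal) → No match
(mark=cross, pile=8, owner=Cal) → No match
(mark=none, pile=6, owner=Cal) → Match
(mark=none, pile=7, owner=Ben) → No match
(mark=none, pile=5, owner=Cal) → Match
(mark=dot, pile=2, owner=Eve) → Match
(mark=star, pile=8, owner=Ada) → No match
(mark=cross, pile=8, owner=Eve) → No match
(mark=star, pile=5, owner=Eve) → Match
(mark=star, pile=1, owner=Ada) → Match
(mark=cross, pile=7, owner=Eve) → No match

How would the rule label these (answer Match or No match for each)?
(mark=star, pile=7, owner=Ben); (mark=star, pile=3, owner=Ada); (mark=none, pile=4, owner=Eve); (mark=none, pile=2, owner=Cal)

No match, Match, Match, Match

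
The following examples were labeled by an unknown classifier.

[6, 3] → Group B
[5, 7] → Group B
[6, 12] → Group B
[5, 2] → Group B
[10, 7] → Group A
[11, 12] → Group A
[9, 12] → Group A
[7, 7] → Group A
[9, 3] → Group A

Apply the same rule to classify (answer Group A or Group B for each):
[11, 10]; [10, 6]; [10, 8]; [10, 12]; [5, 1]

Group A, Group A, Group A, Group A, Group B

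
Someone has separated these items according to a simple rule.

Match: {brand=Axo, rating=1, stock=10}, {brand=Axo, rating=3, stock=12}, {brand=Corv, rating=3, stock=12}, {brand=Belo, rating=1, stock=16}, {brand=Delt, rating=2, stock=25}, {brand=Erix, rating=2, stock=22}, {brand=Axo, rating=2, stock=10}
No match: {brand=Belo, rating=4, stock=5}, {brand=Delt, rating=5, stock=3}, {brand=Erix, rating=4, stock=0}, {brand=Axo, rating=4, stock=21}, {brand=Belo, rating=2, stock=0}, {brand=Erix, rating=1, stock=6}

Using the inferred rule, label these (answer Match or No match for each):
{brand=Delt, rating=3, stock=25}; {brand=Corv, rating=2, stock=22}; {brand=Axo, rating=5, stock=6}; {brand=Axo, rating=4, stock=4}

Match, Match, No match, No match

The rule appears to be: rating ≤ 3 AND stock ≥ 10.
Match: {brand=Delt, rating=3, stock=25}, since rating = 3, stock = 25. Match: {brand=Corv, rating=2, stock=22}, since rating = 2, stock = 22. No match: {brand=Axo, rating=5, stock=6}, since rating = 5, stock = 6. No match: {brand=Axo, rating=4, stock=4}, since rating = 4, stock = 4.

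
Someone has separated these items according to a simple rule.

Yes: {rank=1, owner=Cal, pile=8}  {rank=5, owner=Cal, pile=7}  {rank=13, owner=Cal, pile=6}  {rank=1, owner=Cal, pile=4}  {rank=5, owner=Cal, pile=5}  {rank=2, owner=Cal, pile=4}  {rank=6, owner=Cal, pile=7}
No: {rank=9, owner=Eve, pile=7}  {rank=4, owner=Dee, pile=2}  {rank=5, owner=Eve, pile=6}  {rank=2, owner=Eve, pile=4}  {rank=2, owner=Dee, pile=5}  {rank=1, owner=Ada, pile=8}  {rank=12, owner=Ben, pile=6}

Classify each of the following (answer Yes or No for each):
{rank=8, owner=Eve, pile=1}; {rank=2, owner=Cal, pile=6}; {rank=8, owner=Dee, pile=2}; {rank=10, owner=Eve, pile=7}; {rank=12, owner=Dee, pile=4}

Rule: owner is Cal. This holds for each 'Yes' example and fails for each 'No' one.

No, Yes, No, No, No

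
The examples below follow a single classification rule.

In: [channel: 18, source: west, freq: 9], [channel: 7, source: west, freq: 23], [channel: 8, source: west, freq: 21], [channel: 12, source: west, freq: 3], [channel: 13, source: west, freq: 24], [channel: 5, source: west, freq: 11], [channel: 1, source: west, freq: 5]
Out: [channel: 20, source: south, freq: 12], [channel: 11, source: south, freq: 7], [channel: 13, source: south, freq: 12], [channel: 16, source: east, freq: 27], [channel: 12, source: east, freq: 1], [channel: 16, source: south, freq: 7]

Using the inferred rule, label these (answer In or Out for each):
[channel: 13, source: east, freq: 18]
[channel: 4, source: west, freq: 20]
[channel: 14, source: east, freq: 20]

Rule: source is west. This holds for each 'In' example and fails for each 'Out' one.
[channel: 13, source: east, freq: 18]: source is east — does not satisfy this, so Out. [channel: 4, source: west, freq: 20]: source is west — fits, so In. [channel: 14, source: east, freq: 20]: source is east — does not satisfy this, so Out.

Out, In, Out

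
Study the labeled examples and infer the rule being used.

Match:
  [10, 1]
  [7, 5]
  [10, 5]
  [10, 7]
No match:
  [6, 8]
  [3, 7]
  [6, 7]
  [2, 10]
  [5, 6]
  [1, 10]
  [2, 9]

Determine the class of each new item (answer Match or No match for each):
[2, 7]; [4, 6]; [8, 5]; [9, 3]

No match, No match, Match, Match

The simplest hypothesis consistent with all the labels is: first > second.
[2, 7] → 2 < 7 → No match.
[4, 6] → 4 < 6 → No match.
[8, 5] → 8 > 5 → Match.
[9, 3] → 9 > 3 → Match.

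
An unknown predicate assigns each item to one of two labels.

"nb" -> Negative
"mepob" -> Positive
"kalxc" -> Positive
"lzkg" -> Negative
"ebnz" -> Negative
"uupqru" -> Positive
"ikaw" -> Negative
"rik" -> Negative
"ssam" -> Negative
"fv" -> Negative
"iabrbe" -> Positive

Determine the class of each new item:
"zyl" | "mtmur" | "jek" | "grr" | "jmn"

Negative, Positive, Negative, Negative, Negative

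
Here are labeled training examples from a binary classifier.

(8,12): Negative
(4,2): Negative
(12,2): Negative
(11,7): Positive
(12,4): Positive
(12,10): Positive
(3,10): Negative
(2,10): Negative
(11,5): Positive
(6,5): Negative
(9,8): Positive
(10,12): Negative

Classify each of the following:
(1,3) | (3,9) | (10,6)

Negative, Negative, Positive

All 'Positive' examples share one property — first > second AND sum ≥ 16 — and every 'Negative' example lacks it.
(1,3): Negative (1 < 3, 1+3 = 4).
(3,9): Negative (3 < 9, 3+9 = 12).
(10,6): Positive (10 > 6, 10+6 = 16).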